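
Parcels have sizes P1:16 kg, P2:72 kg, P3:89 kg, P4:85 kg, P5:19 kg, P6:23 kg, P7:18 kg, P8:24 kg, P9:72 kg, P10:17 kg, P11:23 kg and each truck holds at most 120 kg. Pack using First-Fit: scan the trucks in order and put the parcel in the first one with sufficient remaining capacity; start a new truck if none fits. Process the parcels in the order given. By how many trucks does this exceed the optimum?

First-Fit: [16,72,19] [89,23] [85,18,17] [24,72,23] → 4 trucks.
Total size 458 kg; any packing needs at least ⌈458/120⌉ = 4 trucks.
So 4 is already optimal.

0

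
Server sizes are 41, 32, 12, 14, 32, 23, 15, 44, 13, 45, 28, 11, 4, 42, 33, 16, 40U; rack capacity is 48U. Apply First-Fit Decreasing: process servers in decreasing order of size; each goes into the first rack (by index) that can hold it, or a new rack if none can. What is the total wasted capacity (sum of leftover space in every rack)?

Sorted descending: 45, 44, 42, 41, 40, 33, 32, 32, 28, 23, 16, 15, 14, 13, 12, 11, 4.
Put 45U in rack 1; 3U remain.
Put 44U in rack 2; 4U remain.
Put 42U in rack 3; 6U remain.
Put 41U in rack 4; 7U remain.
Put 40U in rack 5; 8U remain.
Put 33U in rack 6; 15U remain.
Put 32U in rack 7; 16U remain.
Put 32U in rack 8; 16U remain.
Put 28U in rack 9; 20U remain.
Put 23U in rack 10; 25U remain.
Put 16U in rack 7; 0U remain.
Put 15U in rack 6; 0U remain.
Put 14U in rack 8; 2U remain.
Put 13U in rack 9; 7U remain.
Put 12U in rack 10; 13U remain.
Put 11U in rack 10; 2U remain.
Put 4U in rack 2; 0U remain.
10 racks × 48U = 480U; used 445U; unused 35U.

35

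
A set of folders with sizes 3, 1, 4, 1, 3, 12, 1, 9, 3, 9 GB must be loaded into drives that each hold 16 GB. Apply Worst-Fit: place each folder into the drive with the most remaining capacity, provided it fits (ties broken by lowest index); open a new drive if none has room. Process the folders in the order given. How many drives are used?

drive 1: place 3 GB, 13 GB left
drive 1: place 1 GB, 12 GB left
drive 1: place 4 GB, 8 GB left
drive 1: place 1 GB, 7 GB left
drive 1: place 3 GB, 4 GB left
drive 2: place 12 GB, 4 GB left
drive 1: place 1 GB, 3 GB left
drive 3: place 9 GB, 7 GB left
drive 3: place 3 GB, 4 GB left
drive 4: place 9 GB, 7 GB left
Final drives: [3,1,4,1,3,1] [12] [9,3] [9].

4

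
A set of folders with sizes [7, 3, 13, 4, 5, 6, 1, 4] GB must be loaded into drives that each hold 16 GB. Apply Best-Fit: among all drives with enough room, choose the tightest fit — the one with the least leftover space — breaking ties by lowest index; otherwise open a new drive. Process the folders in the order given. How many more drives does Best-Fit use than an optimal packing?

Best-Fit: [7,3,4,1] [13] [5,6,4] → 3 drives.
Total size 43 GB; any packing needs at least ⌈43/16⌉ = 3 drives.
So 3 is already optimal.

0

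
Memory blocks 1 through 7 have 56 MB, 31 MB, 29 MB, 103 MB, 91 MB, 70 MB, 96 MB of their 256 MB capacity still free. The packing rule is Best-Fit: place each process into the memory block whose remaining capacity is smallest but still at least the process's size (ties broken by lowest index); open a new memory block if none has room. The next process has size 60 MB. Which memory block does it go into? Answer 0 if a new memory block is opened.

Memory blocks with room: memory block 4 (103 MB), memory block 5 (91 MB), memory block 6 (70 MB), memory block 7 (96 MB).
Tightest fit is memory block 6 with 70 MB free.

6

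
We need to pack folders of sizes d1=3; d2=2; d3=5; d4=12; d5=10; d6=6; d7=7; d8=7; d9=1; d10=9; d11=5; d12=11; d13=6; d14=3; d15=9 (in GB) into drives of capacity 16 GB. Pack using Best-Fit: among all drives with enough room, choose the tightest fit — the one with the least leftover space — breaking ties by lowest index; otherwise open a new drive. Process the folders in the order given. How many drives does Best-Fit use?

7 drives

d1 (3 GB) → drive 1 (remaining 13 GB)
d2 (2 GB) → drive 1 (remaining 11 GB)
d3 (5 GB) → drive 1 (remaining 6 GB)
d4 (12 GB) → drive 2 (remaining 4 GB)
d5 (10 GB) → drive 3 (remaining 6 GB)
d6 (6 GB) → drive 1 (remaining 0 GB)
d7 (7 GB) → drive 4 (remaining 9 GB)
d8 (7 GB) → drive 4 (remaining 2 GB)
d9 (1 GB) → drive 4 (remaining 1 GB)
d10 (9 GB) → drive 5 (remaining 7 GB)
d11 (5 GB) → drive 3 (remaining 1 GB)
d12 (11 GB) → drive 6 (remaining 5 GB)
d13 (6 GB) → drive 5 (remaining 1 GB)
d14 (3 GB) → drive 2 (remaining 1 GB)
d15 (9 GB) → drive 7 (remaining 7 GB)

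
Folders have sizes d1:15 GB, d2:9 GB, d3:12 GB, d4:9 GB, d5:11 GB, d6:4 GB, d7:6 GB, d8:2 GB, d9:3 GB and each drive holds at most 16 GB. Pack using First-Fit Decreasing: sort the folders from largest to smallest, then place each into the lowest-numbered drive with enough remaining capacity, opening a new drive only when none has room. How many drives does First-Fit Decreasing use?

5

Sorted descending: 15, 12, 11, 9, 9, 6, 4, 3, 2.
15 GB → drive 1 (remaining 1 GB)
12 GB → drive 2 (remaining 4 GB)
11 GB → drive 3 (remaining 5 GB)
9 GB → drive 4 (remaining 7 GB)
9 GB → drive 5 (remaining 7 GB)
6 GB → drive 4 (remaining 1 GB)
4 GB → drive 2 (remaining 0 GB)
3 GB → drive 3 (remaining 2 GB)
2 GB → drive 3 (remaining 0 GB)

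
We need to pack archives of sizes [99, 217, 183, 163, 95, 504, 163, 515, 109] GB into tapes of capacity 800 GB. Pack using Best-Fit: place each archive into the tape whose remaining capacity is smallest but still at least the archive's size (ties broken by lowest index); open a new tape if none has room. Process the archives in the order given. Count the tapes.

Put 99 GB in tape 1; 701 GB remain.
Put 217 GB in tape 1; 484 GB remain.
Put 183 GB in tape 1; 301 GB remain.
Put 163 GB in tape 1; 138 GB remain.
Put 95 GB in tape 1; 43 GB remain.
Put 504 GB in tape 2; 296 GB remain.
Put 163 GB in tape 2; 133 GB remain.
Put 515 GB in tape 3; 285 GB remain.
Put 109 GB in tape 2; 24 GB remain.

3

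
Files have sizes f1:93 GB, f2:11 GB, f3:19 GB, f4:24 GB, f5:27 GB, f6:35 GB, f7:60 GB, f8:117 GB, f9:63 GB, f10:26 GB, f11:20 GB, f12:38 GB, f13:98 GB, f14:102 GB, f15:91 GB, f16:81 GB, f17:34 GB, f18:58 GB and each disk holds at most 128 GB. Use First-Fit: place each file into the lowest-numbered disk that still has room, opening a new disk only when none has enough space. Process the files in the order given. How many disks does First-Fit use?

Put f1 (93 GB) in disk 1; 35 GB remain.
Put f2 (11 GB) in disk 1; 24 GB remain.
Put f3 (19 GB) in disk 1; 5 GB remain.
Put f4 (24 GB) in disk 2; 104 GB remain.
Put f5 (27 GB) in disk 2; 77 GB remain.
Put f6 (35 GB) in disk 2; 42 GB remain.
Put f7 (60 GB) in disk 3; 68 GB remain.
Put f8 (117 GB) in disk 4; 11 GB remain.
Put f9 (63 GB) in disk 3; 5 GB remain.
Put f10 (26 GB) in disk 2; 16 GB remain.
Put f11 (20 GB) in disk 5; 108 GB remain.
Put f12 (38 GB) in disk 5; 70 GB remain.
Put f13 (98 GB) in disk 6; 30 GB remain.
Put f14 (102 GB) in disk 7; 26 GB remain.
Put f15 (91 GB) in disk 8; 37 GB remain.
Put f16 (81 GB) in disk 9; 47 GB remain.
Put f17 (34 GB) in disk 5; 36 GB remain.
Put f18 (58 GB) in disk 10; 70 GB remain.

10 disks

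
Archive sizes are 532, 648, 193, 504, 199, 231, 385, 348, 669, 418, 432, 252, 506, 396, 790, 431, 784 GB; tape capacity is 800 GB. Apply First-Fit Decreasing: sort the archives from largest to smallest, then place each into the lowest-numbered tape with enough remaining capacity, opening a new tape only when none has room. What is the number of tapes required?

Sorted descending: 790, 784, 669, 648, 532, 506, 504, 432, 431, 418, 396, 385, 348, 252, 231, 199, 193.
790 GB → tape 1 (remaining 10 GB)
784 GB → tape 2 (remaining 16 GB)
669 GB → tape 3 (remaining 131 GB)
648 GB → tape 4 (remaining 152 GB)
532 GB → tape 5 (remaining 268 GB)
506 GB → tape 6 (remaining 294 GB)
504 GB → tape 7 (remaining 296 GB)
432 GB → tape 8 (remaining 368 GB)
431 GB → tape 9 (remaining 369 GB)
418 GB → tape 10 (remaining 382 GB)
396 GB → tape 11 (remaining 404 GB)
385 GB → tape 11 (remaining 19 GB)
348 GB → tape 8 (remaining 20 GB)
252 GB → tape 5 (remaining 16 GB)
231 GB → tape 6 (remaining 63 GB)
199 GB → tape 7 (remaining 97 GB)
193 GB → tape 9 (remaining 176 GB)
Final tapes: [790] [784] [669] [648] [532,252] [506,231] [504,199] [432,348] [431,193] [418] [396,385].

11 tapes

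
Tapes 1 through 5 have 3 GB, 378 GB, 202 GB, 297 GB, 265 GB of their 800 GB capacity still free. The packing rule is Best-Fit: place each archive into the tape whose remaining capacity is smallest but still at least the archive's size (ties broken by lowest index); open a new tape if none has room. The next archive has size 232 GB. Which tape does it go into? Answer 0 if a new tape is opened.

Tapes with room: tape 2 (378 GB), tape 4 (297 GB), tape 5 (265 GB).
Tightest fit is tape 5 with 265 GB free.

5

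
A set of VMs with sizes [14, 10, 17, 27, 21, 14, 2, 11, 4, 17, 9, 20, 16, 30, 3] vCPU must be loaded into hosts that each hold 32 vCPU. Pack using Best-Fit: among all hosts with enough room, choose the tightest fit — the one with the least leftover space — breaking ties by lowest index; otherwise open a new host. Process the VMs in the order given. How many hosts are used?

8

host 1: place 14 vCPU, 18 vCPU left
host 1: place 10 vCPU, 8 vCPU left
host 2: place 17 vCPU, 15 vCPU left
host 3: place 27 vCPU, 5 vCPU left
host 4: place 21 vCPU, 11 vCPU left
host 2: place 14 vCPU, 1 vCPU left
host 3: place 2 vCPU, 3 vCPU left
host 4: place 11 vCPU, 0 vCPU left
host 1: place 4 vCPU, 4 vCPU left
host 5: place 17 vCPU, 15 vCPU left
host 5: place 9 vCPU, 6 vCPU left
host 6: place 20 vCPU, 12 vCPU left
host 7: place 16 vCPU, 16 vCPU left
host 8: place 30 vCPU, 2 vCPU left
host 3: place 3 vCPU, 0 vCPU left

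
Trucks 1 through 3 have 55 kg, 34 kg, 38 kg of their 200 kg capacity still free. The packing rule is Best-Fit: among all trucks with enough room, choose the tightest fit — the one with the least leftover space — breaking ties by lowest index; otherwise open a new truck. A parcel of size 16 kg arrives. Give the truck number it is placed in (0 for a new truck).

2

Trucks with room: truck 1 (55 kg), truck 2 (34 kg), truck 3 (38 kg).
Tightest fit is truck 2 with 34 kg free.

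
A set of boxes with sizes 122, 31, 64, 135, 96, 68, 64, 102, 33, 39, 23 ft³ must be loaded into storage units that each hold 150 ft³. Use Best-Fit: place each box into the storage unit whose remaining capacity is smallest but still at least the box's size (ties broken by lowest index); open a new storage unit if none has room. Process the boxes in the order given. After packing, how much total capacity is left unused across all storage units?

storage unit 1: place 122 ft³, 28 ft³ left
storage unit 2: place 31 ft³, 119 ft³ left
storage unit 2: place 64 ft³, 55 ft³ left
storage unit 3: place 135 ft³, 15 ft³ left
storage unit 4: place 96 ft³, 54 ft³ left
storage unit 5: place 68 ft³, 82 ft³ left
storage unit 5: place 64 ft³, 18 ft³ left
storage unit 6: place 102 ft³, 48 ft³ left
storage unit 6: place 33 ft³, 15 ft³ left
storage unit 4: place 39 ft³, 15 ft³ left
storage unit 1: place 23 ft³, 5 ft³ left
6 storage units × 150 ft³ = 900 ft³; used 777 ft³; unused 123 ft³.

123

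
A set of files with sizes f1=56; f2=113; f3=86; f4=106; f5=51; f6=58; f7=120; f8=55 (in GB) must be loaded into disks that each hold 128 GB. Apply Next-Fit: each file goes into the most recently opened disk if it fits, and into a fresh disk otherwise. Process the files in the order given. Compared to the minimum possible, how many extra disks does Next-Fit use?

Next-Fit: [56] [113] [86] [106] [51,58] [120] [55] → 7 disks.
Total size 645 GB; any packing needs at least ⌈645/128⌉ = 6 disks.
An optimal packing achieves that bound: [120] [113] [106] [86] [58,56] [55,51] → 6 disks.
Excess: 7 − 6 = 1.

1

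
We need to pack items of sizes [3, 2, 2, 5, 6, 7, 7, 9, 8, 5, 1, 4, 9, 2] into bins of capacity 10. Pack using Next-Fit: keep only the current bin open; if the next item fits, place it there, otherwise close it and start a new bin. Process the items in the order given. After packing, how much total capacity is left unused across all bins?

30

3 → bin 1 (remaining 7)
2 → bin 1 (remaining 5)
2 → bin 1 (remaining 3)
5 → bin 2 (remaining 5)
6 → bin 3 (remaining 4)
7 → bin 4 (remaining 3)
7 → bin 5 (remaining 3)
9 → bin 6 (remaining 1)
8 → bin 7 (remaining 2)
5 → bin 8 (remaining 5)
1 → bin 8 (remaining 4)
4 → bin 8 (remaining 0)
9 → bin 9 (remaining 1)
2 → bin 10 (remaining 8)
10 bins × 10 = 100; used 70; unused 30.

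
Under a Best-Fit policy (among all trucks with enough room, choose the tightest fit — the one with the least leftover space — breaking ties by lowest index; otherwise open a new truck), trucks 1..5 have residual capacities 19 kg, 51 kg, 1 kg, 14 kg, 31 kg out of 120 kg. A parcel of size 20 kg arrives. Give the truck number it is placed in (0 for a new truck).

Trucks with room: truck 2 (51 kg), truck 5 (31 kg).
Tightest fit is truck 5 with 31 kg free.

5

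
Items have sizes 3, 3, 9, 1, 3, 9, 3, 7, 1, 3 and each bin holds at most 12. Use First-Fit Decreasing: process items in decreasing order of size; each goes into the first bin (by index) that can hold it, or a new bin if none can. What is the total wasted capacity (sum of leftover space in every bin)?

Sorted descending: 9, 9, 7, 3, 3, 3, 3, 3, 1, 1.
Put 9 in bin 1; 3 remain.
Put 9 in bin 2; 3 remain.
Put 7 in bin 3; 5 remain.
Put 3 in bin 1; 0 remain.
Put 3 in bin 2; 0 remain.
Put 3 in bin 3; 2 remain.
Put 3 in bin 4; 9 remain.
Put 3 in bin 4; 6 remain.
Put 1 in bin 3; 1 remain.
Put 1 in bin 3; 0 remain.
4 bins × 12 = 48; used 42; unused 6.

6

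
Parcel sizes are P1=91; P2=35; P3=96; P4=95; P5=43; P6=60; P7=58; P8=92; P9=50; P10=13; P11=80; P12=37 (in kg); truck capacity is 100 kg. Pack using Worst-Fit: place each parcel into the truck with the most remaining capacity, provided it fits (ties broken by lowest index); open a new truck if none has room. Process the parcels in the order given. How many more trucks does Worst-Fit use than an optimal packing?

Worst-Fit: [91] [35,43] [96] [95] [60] [58,37] [92] [50,13] [80] → 9 trucks.
Total size 750 kg; any packing needs at least ⌈750/100⌉ = 8 trucks.
An optimal packing achieves that bound: [96] [95] [92] [91] [80,13] [60,37] [58,35] [50,43] → 8 trucks.
Excess: 9 − 8 = 1.

1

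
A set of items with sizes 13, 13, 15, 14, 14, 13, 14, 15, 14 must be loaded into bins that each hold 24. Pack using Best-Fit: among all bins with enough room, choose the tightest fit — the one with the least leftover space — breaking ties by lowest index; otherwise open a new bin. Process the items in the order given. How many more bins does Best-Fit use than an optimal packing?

0

Best-Fit: [13] [13] [15] [14] [14] [13] [14] [15] [14] → 9 bins.
9 items exceed 12 (half the capacity), and no two of those can share a bin, so at least 9 bins are needed.
So 9 is already optimal.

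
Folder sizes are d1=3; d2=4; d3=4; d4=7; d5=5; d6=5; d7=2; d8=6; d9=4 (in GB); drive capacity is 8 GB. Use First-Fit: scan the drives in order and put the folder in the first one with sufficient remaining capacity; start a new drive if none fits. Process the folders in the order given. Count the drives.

7

drive 1: place d1 (3 GB), 5 GB left
drive 1: place d2 (4 GB), 1 GB left
drive 2: place d3 (4 GB), 4 GB left
drive 3: place d4 (7 GB), 1 GB left
drive 4: place d5 (5 GB), 3 GB left
drive 5: place d6 (5 GB), 3 GB left
drive 2: place d7 (2 GB), 2 GB left
drive 6: place d8 (6 GB), 2 GB left
drive 7: place d9 (4 GB), 4 GB left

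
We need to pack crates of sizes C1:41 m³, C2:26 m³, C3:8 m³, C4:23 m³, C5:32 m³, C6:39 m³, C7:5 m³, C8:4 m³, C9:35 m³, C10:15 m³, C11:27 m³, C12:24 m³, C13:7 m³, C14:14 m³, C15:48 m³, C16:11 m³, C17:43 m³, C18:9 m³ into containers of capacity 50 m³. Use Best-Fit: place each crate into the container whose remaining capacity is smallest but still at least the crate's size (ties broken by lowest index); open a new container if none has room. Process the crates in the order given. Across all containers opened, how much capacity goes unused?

Put C1 (41 m³) in container 1; 9 m³ remain.
Put C2 (26 m³) in container 2; 24 m³ remain.
Put C3 (8 m³) in container 1; 1 m³ remain.
Put C4 (23 m³) in container 2; 1 m³ remain.
Put C5 (32 m³) in container 3; 18 m³ remain.
Put C6 (39 m³) in container 4; 11 m³ remain.
Put C7 (5 m³) in container 4; 6 m³ remain.
Put C8 (4 m³) in container 4; 2 m³ remain.
Put C9 (35 m³) in container 5; 15 m³ remain.
Put C10 (15 m³) in container 5; 0 m³ remain.
Put C11 (27 m³) in container 6; 23 m³ remain.
Put C12 (24 m³) in container 7; 26 m³ remain.
Put C13 (7 m³) in container 3; 11 m³ remain.
Put C14 (14 m³) in container 6; 9 m³ remain.
Put C15 (48 m³) in container 8; 2 m³ remain.
Put C16 (11 m³) in container 3; 0 m³ remain.
Put C17 (43 m³) in container 9; 7 m³ remain.
Put C18 (9 m³) in container 6; 0 m³ remain.
9 containers × 50 m³ = 450 m³; used 411 m³; unused 39 m³.

39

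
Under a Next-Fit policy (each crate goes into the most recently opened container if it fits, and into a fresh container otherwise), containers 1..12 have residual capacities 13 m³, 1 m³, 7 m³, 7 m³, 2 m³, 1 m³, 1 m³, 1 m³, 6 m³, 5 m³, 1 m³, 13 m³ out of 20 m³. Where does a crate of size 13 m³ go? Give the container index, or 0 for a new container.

Next-Fit only looks at container 12, which has 13 m³ free.
13 m³ fits there.

12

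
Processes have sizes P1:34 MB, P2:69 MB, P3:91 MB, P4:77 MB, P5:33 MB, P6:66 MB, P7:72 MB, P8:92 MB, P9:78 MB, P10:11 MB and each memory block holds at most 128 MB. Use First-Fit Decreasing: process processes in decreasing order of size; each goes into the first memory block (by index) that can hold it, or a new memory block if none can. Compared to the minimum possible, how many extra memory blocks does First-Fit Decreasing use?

0

First-Fit Decreasing: [92,34] [91,33] [78,11] [77] [72] [69] [66] → 7 memory blocks.
7 processes exceed 64 MB (half the capacity), and no two of those can share a memory block, so at least 7 memory blocks are needed.
So 7 is already optimal.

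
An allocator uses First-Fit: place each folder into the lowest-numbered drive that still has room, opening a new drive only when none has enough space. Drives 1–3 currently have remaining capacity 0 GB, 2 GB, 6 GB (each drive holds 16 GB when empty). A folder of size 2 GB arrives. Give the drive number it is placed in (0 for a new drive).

2

Drives with room: drive 2 (2 GB), drive 3 (6 GB).
The first with room is drive 2.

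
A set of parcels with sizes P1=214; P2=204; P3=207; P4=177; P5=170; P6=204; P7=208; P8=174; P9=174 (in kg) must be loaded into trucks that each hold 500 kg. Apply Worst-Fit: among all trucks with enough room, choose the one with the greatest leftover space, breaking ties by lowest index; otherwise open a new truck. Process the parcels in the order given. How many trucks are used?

P1 (214 kg) → truck 1 (remaining 286 kg)
P2 (204 kg) → truck 1 (remaining 82 kg)
P3 (207 kg) → truck 2 (remaining 293 kg)
P4 (177 kg) → truck 2 (remaining 116 kg)
P5 (170 kg) → truck 3 (remaining 330 kg)
P6 (204 kg) → truck 3 (remaining 126 kg)
P7 (208 kg) → truck 4 (remaining 292 kg)
P8 (174 kg) → truck 4 (remaining 118 kg)
P9 (174 kg) → truck 5 (remaining 326 kg)
Final trucks: [214,204] [207,177] [170,204] [208,174] [174].

5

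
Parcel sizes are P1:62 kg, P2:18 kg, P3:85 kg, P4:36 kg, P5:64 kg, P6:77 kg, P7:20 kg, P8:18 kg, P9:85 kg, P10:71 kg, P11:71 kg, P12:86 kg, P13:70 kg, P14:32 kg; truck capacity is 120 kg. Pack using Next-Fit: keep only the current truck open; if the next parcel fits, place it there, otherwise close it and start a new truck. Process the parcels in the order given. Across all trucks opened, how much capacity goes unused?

285

Put P1 (62 kg) in truck 1; 58 kg remain.
Put P2 (18 kg) in truck 1; 40 kg remain.
Put P3 (85 kg) in truck 2; 35 kg remain.
Put P4 (36 kg) in truck 3; 84 kg remain.
Put P5 (64 kg) in truck 3; 20 kg remain.
Put P6 (77 kg) in truck 4; 43 kg remain.
Put P7 (20 kg) in truck 4; 23 kg remain.
Put P8 (18 kg) in truck 4; 5 kg remain.
Put P9 (85 kg) in truck 5; 35 kg remain.
Put P10 (71 kg) in truck 6; 49 kg remain.
Put P11 (71 kg) in truck 7; 49 kg remain.
Put P12 (86 kg) in truck 8; 34 kg remain.
Put P13 (70 kg) in truck 9; 50 kg remain.
Put P14 (32 kg) in truck 9; 18 kg remain.
9 trucks × 120 kg = 1080 kg; used 795 kg; unused 285 kg.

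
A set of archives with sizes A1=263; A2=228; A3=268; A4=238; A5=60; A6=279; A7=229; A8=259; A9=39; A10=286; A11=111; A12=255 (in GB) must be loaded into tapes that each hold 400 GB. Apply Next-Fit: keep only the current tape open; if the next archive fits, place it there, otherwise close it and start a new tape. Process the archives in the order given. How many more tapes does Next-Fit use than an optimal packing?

0

Next-Fit: [263] [228] [268] [238,60] [279] [229] [259,39] [286,111] [255] → 9 tapes.
9 archives exceed 200 GB (half the capacity), and no two of those can share a tape, so at least 9 tapes are needed.
So 9 is already optimal.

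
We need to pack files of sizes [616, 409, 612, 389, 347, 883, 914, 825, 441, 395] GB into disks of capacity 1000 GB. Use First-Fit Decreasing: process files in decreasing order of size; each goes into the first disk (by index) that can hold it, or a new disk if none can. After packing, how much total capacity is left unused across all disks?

1169

Sorted descending: 914, 883, 825, 616, 612, 441, 409, 395, 389, 347.
Put 914 GB in disk 1; 86 GB remain.
Put 883 GB in disk 2; 117 GB remain.
Put 825 GB in disk 3; 175 GB remain.
Put 616 GB in disk 4; 384 GB remain.
Put 612 GB in disk 5; 388 GB remain.
Put 441 GB in disk 6; 559 GB remain.
Put 409 GB in disk 6; 150 GB remain.
Put 395 GB in disk 7; 605 GB remain.
Put 389 GB in disk 7; 216 GB remain.
Put 347 GB in disk 4; 37 GB remain.
7 disks × 1000 GB = 7000 GB; used 5831 GB; unused 1169 GB.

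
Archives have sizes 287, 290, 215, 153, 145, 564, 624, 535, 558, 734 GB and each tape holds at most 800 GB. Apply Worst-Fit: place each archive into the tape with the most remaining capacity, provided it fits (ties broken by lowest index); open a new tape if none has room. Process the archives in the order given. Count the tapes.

7 tapes

287 GB → tape 1 (remaining 513 GB)
290 GB → tape 1 (remaining 223 GB)
215 GB → tape 1 (remaining 8 GB)
153 GB → tape 2 (remaining 647 GB)
145 GB → tape 2 (remaining 502 GB)
564 GB → tape 3 (remaining 236 GB)
624 GB → tape 4 (remaining 176 GB)
535 GB → tape 5 (remaining 265 GB)
558 GB → tape 6 (remaining 242 GB)
734 GB → tape 7 (remaining 66 GB)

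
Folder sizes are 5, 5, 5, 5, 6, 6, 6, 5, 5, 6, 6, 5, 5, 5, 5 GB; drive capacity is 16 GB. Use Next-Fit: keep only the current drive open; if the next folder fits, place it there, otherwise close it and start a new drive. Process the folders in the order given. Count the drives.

5 GB → drive 1 (remaining 11 GB)
5 GB → drive 1 (remaining 6 GB)
5 GB → drive 1 (remaining 1 GB)
5 GB → drive 2 (remaining 11 GB)
6 GB → drive 2 (remaining 5 GB)
6 GB → drive 3 (remaining 10 GB)
6 GB → drive 3 (remaining 4 GB)
5 GB → drive 4 (remaining 11 GB)
5 GB → drive 4 (remaining 6 GB)
6 GB → drive 4 (remaining 0 GB)
6 GB → drive 5 (remaining 10 GB)
5 GB → drive 5 (remaining 5 GB)
5 GB → drive 5 (remaining 0 GB)
5 GB → drive 6 (remaining 11 GB)
5 GB → drive 6 (remaining 6 GB)

6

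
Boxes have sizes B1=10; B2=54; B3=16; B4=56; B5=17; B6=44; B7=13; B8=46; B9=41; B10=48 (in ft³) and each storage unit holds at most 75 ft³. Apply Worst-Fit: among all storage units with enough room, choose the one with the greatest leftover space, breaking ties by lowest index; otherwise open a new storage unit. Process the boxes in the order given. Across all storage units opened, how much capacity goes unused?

storage unit 1: place B1 (10 ft³), 65 ft³ left
storage unit 1: place B2 (54 ft³), 11 ft³ left
storage unit 2: place B3 (16 ft³), 59 ft³ left
storage unit 2: place B4 (56 ft³), 3 ft³ left
storage unit 3: place B5 (17 ft³), 58 ft³ left
storage unit 3: place B6 (44 ft³), 14 ft³ left
storage unit 3: place B7 (13 ft³), 1 ft³ left
storage unit 4: place B8 (46 ft³), 29 ft³ left
storage unit 5: place B9 (41 ft³), 34 ft³ left
storage unit 6: place B10 (48 ft³), 27 ft³ left
6 storage units × 75 ft³ = 450 ft³; used 345 ft³; unused 105 ft³.

105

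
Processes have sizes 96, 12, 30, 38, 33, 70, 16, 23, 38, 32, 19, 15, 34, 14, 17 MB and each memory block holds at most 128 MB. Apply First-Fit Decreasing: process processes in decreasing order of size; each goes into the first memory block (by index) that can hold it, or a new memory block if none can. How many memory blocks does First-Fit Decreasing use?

4 memory blocks

Sorted descending: 96, 70, 38, 38, 34, 33, 32, 30, 23, 19, 17, 16, 15, 14, 12.
Put 96 MB in memory block 1; 32 MB remain.
Put 70 MB in memory block 2; 58 MB remain.
Put 38 MB in memory block 2; 20 MB remain.
Put 38 MB in memory block 3; 90 MB remain.
Put 34 MB in memory block 3; 56 MB remain.
Put 33 MB in memory block 3; 23 MB remain.
Put 32 MB in memory block 1; 0 MB remain.
Put 30 MB in memory block 4; 98 MB remain.
Put 23 MB in memory block 3; 0 MB remain.
Put 19 MB in memory block 2; 1 MB remain.
Put 17 MB in memory block 4; 81 MB remain.
Put 16 MB in memory block 4; 65 MB remain.
Put 15 MB in memory block 4; 50 MB remain.
Put 14 MB in memory block 4; 36 MB remain.
Put 12 MB in memory block 4; 24 MB remain.
Final memory blocks: [96,32] [70,38,19] [38,34,33,23] [30,17,16,15,14,12].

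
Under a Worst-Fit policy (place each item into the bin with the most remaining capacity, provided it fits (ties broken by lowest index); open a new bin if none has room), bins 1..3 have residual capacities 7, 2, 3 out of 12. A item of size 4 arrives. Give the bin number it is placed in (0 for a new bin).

Bins with room: bin 1 (7).
Most room is bin 1 with 7 free.

1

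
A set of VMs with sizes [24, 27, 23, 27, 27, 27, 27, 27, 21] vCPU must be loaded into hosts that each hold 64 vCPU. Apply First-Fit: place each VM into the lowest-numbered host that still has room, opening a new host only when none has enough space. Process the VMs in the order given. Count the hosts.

Put 24 vCPU in host 1; 40 vCPU remain.
Put 27 vCPU in host 1; 13 vCPU remain.
Put 23 vCPU in host 2; 41 vCPU remain.
Put 27 vCPU in host 2; 14 vCPU remain.
Put 27 vCPU in host 3; 37 vCPU remain.
Put 27 vCPU in host 3; 10 vCPU remain.
Put 27 vCPU in host 4; 37 vCPU remain.
Put 27 vCPU in host 4; 10 vCPU remain.
Put 21 vCPU in host 5; 43 vCPU remain.

5 hosts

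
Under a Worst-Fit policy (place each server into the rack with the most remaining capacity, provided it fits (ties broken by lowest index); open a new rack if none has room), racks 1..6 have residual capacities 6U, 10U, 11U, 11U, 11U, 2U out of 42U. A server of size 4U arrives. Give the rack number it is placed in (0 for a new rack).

Racks with room: rack 1 (6U), rack 2 (10U), rack 3 (11U), rack 4 (11U), rack 5 (11U).
Most room is rack 3 with 11U free.

3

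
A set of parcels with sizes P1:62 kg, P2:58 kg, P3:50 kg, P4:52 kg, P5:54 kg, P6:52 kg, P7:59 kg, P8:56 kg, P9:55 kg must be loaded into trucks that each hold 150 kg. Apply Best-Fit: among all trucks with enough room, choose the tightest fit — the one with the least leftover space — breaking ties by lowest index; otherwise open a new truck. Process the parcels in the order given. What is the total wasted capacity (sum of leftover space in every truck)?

P1 (62 kg) → truck 1 (remaining 88 kg)
P2 (58 kg) → truck 1 (remaining 30 kg)
P3 (50 kg) → truck 2 (remaining 100 kg)
P4 (52 kg) → truck 2 (remaining 48 kg)
P5 (54 kg) → truck 3 (remaining 96 kg)
P6 (52 kg) → truck 3 (remaining 44 kg)
P7 (59 kg) → truck 4 (remaining 91 kg)
P8 (56 kg) → truck 4 (remaining 35 kg)
P9 (55 kg) → truck 5 (remaining 95 kg)
5 trucks × 150 kg = 750 kg; used 498 kg; unused 252 kg.

252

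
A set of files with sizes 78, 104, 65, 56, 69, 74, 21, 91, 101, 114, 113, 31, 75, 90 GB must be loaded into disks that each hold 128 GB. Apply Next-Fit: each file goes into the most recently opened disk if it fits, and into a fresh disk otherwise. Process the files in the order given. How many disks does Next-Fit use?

11

disk 1: place 78 GB, 50 GB left
disk 2: place 104 GB, 24 GB left
disk 3: place 65 GB, 63 GB left
disk 3: place 56 GB, 7 GB left
disk 4: place 69 GB, 59 GB left
disk 5: place 74 GB, 54 GB left
disk 5: place 21 GB, 33 GB left
disk 6: place 91 GB, 37 GB left
disk 7: place 101 GB, 27 GB left
disk 8: place 114 GB, 14 GB left
disk 9: place 113 GB, 15 GB left
disk 10: place 31 GB, 97 GB left
disk 10: place 75 GB, 22 GB left
disk 11: place 90 GB, 38 GB left
Final disks: [78] [104] [65,56] [69] [74,21] [91] [101] [114] [113] [31,75] [90].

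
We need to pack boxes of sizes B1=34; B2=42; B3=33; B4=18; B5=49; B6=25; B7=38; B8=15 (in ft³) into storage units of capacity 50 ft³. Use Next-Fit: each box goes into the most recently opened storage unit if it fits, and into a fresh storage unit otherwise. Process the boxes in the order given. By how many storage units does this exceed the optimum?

Next-Fit: [34] [42] [33] [18] [49] [25] [38] [15] → 8 storage units.
Total size 254 ft³; any packing needs at least ⌈254/50⌉ = 6 storage units.
An optimal packing achieves that bound: [49] [42] [38] [34,15] [33] [25,18] → 6 storage units.
Excess: 8 − 6 = 2.

2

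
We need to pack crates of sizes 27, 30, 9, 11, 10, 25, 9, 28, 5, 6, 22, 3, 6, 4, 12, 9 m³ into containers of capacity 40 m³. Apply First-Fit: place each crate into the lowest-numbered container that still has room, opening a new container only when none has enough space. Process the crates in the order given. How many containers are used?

6

27 m³ → container 1 (remaining 13 m³)
30 m³ → container 2 (remaining 10 m³)
9 m³ → container 1 (remaining 4 m³)
11 m³ → container 3 (remaining 29 m³)
10 m³ → container 2 (remaining 0 m³)
25 m³ → container 3 (remaining 4 m³)
9 m³ → container 4 (remaining 31 m³)
28 m³ → container 4 (remaining 3 m³)
5 m³ → container 5 (remaining 35 m³)
6 m³ → container 5 (remaining 29 m³)
22 m³ → container 5 (remaining 7 m³)
3 m³ → container 1 (remaining 1 m³)
6 m³ → container 5 (remaining 1 m³)
4 m³ → container 3 (remaining 0 m³)
12 m³ → container 6 (remaining 28 m³)
9 m³ → container 6 (remaining 19 m³)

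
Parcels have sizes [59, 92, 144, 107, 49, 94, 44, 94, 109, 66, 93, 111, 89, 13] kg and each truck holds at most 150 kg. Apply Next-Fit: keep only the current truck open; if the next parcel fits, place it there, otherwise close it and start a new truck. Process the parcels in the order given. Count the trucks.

truck 1: place 59 kg, 91 kg left
truck 2: place 92 kg, 58 kg left
truck 3: place 144 kg, 6 kg left
truck 4: place 107 kg, 43 kg left
truck 5: place 49 kg, 101 kg left
truck 5: place 94 kg, 7 kg left
truck 6: place 44 kg, 106 kg left
truck 6: place 94 kg, 12 kg left
truck 7: place 109 kg, 41 kg left
truck 8: place 66 kg, 84 kg left
truck 9: place 93 kg, 57 kg left
truck 10: place 111 kg, 39 kg left
truck 11: place 89 kg, 61 kg left
truck 11: place 13 kg, 48 kg left
Final trucks: [59] [92] [144] [107] [49,94] [44,94] [109] [66] [93] [111] [89,13].

11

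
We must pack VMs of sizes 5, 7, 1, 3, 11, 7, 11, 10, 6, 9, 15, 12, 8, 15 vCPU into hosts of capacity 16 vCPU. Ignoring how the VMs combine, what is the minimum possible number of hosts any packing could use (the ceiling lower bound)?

8 hosts

Total size = 5 + 7 + 1 + 3 + 11 + 7 + 11 + 10 + 6 + 9 + 15 + 12 + 8 + 15 = 120 vCPU.
⌈120 / 16⌉ = 8.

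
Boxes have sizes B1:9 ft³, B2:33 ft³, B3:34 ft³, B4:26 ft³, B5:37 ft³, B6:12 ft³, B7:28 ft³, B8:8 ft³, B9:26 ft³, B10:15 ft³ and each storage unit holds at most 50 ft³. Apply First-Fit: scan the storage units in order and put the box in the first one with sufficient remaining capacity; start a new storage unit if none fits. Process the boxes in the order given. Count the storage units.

6

B1 (9 ft³) → storage unit 1 (remaining 41 ft³)
B2 (33 ft³) → storage unit 1 (remaining 8 ft³)
B3 (34 ft³) → storage unit 2 (remaining 16 ft³)
B4 (26 ft³) → storage unit 3 (remaining 24 ft³)
B5 (37 ft³) → storage unit 4 (remaining 13 ft³)
B6 (12 ft³) → storage unit 2 (remaining 4 ft³)
B7 (28 ft³) → storage unit 5 (remaining 22 ft³)
B8 (8 ft³) → storage unit 1 (remaining 0 ft³)
B9 (26 ft³) → storage unit 6 (remaining 24 ft³)
B10 (15 ft³) → storage unit 3 (remaining 9 ft³)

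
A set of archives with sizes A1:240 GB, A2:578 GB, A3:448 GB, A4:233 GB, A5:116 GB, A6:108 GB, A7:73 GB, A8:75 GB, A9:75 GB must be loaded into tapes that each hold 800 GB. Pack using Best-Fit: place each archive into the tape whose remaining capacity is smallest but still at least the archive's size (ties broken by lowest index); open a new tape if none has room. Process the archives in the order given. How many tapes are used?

3 tapes

A1 (240 GB) → tape 1 (remaining 560 GB)
A2 (578 GB) → tape 2 (remaining 222 GB)
A3 (448 GB) → tape 1 (remaining 112 GB)
A4 (233 GB) → tape 3 (remaining 567 GB)
A5 (116 GB) → tape 2 (remaining 106 GB)
A6 (108 GB) → tape 1 (remaining 4 GB)
A7 (73 GB) → tape 2 (remaining 33 GB)
A8 (75 GB) → tape 3 (remaining 492 GB)
A9 (75 GB) → tape 3 (remaining 417 GB)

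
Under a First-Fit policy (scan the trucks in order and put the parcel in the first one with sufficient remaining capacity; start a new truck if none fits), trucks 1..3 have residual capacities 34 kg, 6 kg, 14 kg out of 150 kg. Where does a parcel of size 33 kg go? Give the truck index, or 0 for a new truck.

Trucks with room: truck 1 (34 kg).
The first with room is truck 1.

1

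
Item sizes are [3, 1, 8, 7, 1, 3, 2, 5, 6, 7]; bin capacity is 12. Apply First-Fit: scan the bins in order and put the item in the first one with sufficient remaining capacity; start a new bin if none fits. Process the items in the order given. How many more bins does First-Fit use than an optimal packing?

First-Fit: [3,1,8] [7,1,3] [2,5] [6] [7] → 5 bins.
Total size 43; any packing needs at least ⌈43/12⌉ = 4 bins.
An optimal packing achieves that bound: [8,3,1] [7,5] [7,3,2] [6,1] → 4 bins.
Excess: 5 − 4 = 1.

1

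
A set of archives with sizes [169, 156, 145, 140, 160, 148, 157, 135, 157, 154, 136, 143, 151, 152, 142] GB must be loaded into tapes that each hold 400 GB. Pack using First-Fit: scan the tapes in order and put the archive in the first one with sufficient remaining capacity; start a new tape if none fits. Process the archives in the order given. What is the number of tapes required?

8

Put 169 GB in tape 1; 231 GB remain.
Put 156 GB in tape 1; 75 GB remain.
Put 145 GB in tape 2; 255 GB remain.
Put 140 GB in tape 2; 115 GB remain.
Put 160 GB in tape 3; 240 GB remain.
Put 148 GB in tape 3; 92 GB remain.
Put 157 GB in tape 4; 243 GB remain.
Put 135 GB in tape 4; 108 GB remain.
Put 157 GB in tape 5; 243 GB remain.
Put 154 GB in tape 5; 89 GB remain.
Put 136 GB in tape 6; 264 GB remain.
Put 143 GB in tape 6; 121 GB remain.
Put 151 GB in tape 7; 249 GB remain.
Put 152 GB in tape 7; 97 GB remain.
Put 142 GB in tape 8; 258 GB remain.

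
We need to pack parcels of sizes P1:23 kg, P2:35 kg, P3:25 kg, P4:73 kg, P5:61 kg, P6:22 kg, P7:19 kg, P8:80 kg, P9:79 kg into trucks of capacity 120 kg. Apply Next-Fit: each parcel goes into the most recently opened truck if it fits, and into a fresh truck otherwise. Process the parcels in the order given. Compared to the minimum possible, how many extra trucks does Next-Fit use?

1

Next-Fit: [23,35,25] [73] [61,22,19] [80] [79] → 5 trucks.
Total size 417 kg; any packing needs at least ⌈417/120⌉ = 4 trucks.
An optimal packing achieves that bound: [80,35] [79,25] [73,23,22] [61,19] → 4 trucks.
Excess: 5 − 4 = 1.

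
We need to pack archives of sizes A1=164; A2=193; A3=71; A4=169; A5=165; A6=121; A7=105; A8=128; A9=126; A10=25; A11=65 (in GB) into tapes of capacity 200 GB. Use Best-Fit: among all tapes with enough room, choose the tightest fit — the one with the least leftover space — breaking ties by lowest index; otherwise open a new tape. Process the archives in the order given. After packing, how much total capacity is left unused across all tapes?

tape 1: place A1 (164 GB), 36 GB left
tape 2: place A2 (193 GB), 7 GB left
tape 3: place A3 (71 GB), 129 GB left
tape 4: place A4 (169 GB), 31 GB left
tape 5: place A5 (165 GB), 35 GB left
tape 3: place A6 (121 GB), 8 GB left
tape 6: place A7 (105 GB), 95 GB left
tape 7: place A8 (128 GB), 72 GB left
tape 8: place A9 (126 GB), 74 GB left
tape 4: place A10 (25 GB), 6 GB left
tape 7: place A11 (65 GB), 7 GB left
8 tapes × 200 GB = 1600 GB; used 1332 GB; unused 268 GB.

268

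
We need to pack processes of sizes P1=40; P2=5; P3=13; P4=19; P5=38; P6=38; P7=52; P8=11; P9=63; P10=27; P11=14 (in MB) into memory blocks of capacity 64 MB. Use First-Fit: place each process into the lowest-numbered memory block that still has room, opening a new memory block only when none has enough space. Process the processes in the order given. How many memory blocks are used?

6

P1 (40 MB) → memory block 1 (remaining 24 MB)
P2 (5 MB) → memory block 1 (remaining 19 MB)
P3 (13 MB) → memory block 1 (remaining 6 MB)
P4 (19 MB) → memory block 2 (remaining 45 MB)
P5 (38 MB) → memory block 2 (remaining 7 MB)
P6 (38 MB) → memory block 3 (remaining 26 MB)
P7 (52 MB) → memory block 4 (remaining 12 MB)
P8 (11 MB) → memory block 3 (remaining 15 MB)
P9 (63 MB) → memory block 5 (remaining 1 MB)
P10 (27 MB) → memory block 6 (remaining 37 MB)
P11 (14 MB) → memory block 3 (remaining 1 MB)
Final memory blocks: [40,5,13] [19,38] [38,11,14] [52] [63] [27].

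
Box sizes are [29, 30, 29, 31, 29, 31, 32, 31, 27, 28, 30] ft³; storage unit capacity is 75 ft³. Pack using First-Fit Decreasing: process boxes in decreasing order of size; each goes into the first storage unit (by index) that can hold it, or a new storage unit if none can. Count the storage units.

6

Sorted descending: 32, 31, 31, 31, 30, 30, 29, 29, 29, 28, 27.
storage unit 1: place 32 ft³, 43 ft³ left
storage unit 1: place 31 ft³, 12 ft³ left
storage unit 2: place 31 ft³, 44 ft³ left
storage unit 2: place 31 ft³, 13 ft³ left
storage unit 3: place 30 ft³, 45 ft³ left
storage unit 3: place 30 ft³, 15 ft³ left
storage unit 4: place 29 ft³, 46 ft³ left
storage unit 4: place 29 ft³, 17 ft³ left
storage unit 5: place 29 ft³, 46 ft³ left
storage unit 5: place 28 ft³, 18 ft³ left
storage unit 6: place 27 ft³, 48 ft³ left
Final storage units: [32,31] [31,31] [30,30] [29,29] [29,28] [27].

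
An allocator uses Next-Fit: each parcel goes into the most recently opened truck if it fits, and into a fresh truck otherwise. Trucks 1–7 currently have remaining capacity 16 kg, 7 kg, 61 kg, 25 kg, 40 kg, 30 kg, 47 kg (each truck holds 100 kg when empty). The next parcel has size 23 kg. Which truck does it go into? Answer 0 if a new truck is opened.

7

Next-Fit only looks at truck 7, which has 47 kg free.
23 kg fits there.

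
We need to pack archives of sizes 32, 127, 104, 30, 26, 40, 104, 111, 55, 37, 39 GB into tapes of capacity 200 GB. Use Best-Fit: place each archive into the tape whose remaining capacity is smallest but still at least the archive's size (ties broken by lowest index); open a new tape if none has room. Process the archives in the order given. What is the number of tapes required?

4 tapes

32 GB → tape 1 (remaining 168 GB)
127 GB → tape 1 (remaining 41 GB)
104 GB → tape 2 (remaining 96 GB)
30 GB → tape 1 (remaining 11 GB)
26 GB → tape 2 (remaining 70 GB)
40 GB → tape 2 (remaining 30 GB)
104 GB → tape 3 (remaining 96 GB)
111 GB → tape 4 (remaining 89 GB)
55 GB → tape 4 (remaining 34 GB)
37 GB → tape 3 (remaining 59 GB)
39 GB → tape 3 (remaining 20 GB)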